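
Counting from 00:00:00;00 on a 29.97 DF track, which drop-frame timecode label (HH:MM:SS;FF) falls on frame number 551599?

Ten DF minutes hold 17982 frames, so frame 551599 lies in block 30 (frames 539460–557441) with 12139 frames into that block.
The block's first minute is 1800 frames and the rest 1798 each; 12139 frames reaches minute 6, so 30 × 18 + 6 × 2 = 552 labels have been skipped so far.
Adding those back, label number 551599 + 552 = 552151 at 30 labels/s is 18405 s + 1 f = 5 h 6 min 45 s frame 1, i.e. 05:06:45;01.

05:06:45;01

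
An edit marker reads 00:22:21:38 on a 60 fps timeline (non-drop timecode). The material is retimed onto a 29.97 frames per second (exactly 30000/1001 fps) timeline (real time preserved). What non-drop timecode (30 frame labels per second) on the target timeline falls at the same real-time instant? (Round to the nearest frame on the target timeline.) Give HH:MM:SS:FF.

00:22:20:09

Source frame index: (0×3600 + 22×60 + 21) × 60 + 38 = 80498.
Real time: 80498 / (60) = 40249/30 s.
Target frame: (40249/30) × (30000/1001) = 3659000/91 ≈ 40208.791 → 40209.
At 30 labels/s: frame 40209 → 00:22:20:09.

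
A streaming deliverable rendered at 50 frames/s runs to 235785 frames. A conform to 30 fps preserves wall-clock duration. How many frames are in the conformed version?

Target frames = source frames × (target rate / source rate) = 235785 × (30)/(50) = 235785 × 3/5 = 141471.

141471 frames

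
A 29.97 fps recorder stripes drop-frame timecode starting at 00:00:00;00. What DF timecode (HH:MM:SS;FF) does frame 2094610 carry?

Each 10-minute DF block holds 10 × 60 × 30 − 9 × 2 = 17982 frames. 2094610 ÷ 17982 → 116 full blocks, remainder 8698.
Within the partial block the first minute is 1800 frames and each further minute 1798, so 4 further minute boundaries passed. Total skipped labels = 18 × 116 + 2 × 4 = 2096.
Non-drop label index = 2094610 + 2096 = 2096706; at 30 labels/s that is 19:24:50:06, i.e. DF 19:24:50;06.

19:24:50;06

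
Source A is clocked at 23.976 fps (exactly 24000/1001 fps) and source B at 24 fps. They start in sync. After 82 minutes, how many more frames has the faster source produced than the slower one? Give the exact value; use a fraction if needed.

118080/1001 frames

82 min = 4920 s.
A emits 24000/1001 × 4920 = 118080000/1001 frames; B emits 24 × 4920 = 118080.
Difference = 118080/1001 frames (≈ 117.9620); B is ahead of A.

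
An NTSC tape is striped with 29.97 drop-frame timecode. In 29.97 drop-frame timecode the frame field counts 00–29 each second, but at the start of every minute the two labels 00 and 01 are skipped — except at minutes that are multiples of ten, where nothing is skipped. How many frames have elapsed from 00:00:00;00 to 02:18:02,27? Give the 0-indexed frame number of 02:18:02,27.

248237

As if non-drop at 30 labels/s: (2 × 3600 + 18 × 60 + 2) × 30 + 27 = 248487.
Minute boundaries passed: 138; those not divisible by 10: 138 − 13 = 125; dropped labels = 2 × 125 = 250.
Actual frame index = 248487 − 250 = 248237.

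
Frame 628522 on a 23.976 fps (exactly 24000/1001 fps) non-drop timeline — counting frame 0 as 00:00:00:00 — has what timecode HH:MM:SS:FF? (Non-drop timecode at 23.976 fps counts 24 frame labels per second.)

07:16:28:10

628522 ÷ 24 = 26188 full seconds, remainder 10 frames.
26188 s = 7 h 16 min 28 s.
Timecode: 07:16:28:10.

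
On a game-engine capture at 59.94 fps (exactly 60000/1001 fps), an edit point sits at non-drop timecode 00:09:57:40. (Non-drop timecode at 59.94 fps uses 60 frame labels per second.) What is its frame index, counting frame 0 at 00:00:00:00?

frame 35860

Total seconds to the label: (0 × 3600 + 9 × 60 + 57) = 597.
Frame index = 597 × 60 + 40 = 35860.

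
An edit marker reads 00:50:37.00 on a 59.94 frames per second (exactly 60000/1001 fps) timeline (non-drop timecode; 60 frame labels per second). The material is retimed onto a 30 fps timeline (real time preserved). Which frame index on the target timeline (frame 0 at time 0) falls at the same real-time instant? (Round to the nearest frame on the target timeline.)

Source frame index: (0×3600 + 50×60 + 37) × 60 + 0 = 182220.
Real time: 182220 / (60000/1001) = 3040037/1000 s.
Target frame: (3040037/1000) × (30) = 9120111/100 ≈ 91201.110 → 91201.

frame 91201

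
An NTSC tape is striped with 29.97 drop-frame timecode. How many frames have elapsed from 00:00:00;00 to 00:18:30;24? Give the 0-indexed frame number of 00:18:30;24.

33290

Complete 10-minute blocks: 1, each 17982 frames → 17982.
Remaining 8 whole minutes in the current block: 1800 + 7 × 1798 = 14386 frames.
Within the current minute: 30 × 30 + 24 − 2 = 922 (labels ;00/;01 skipped at this minute). Total = 17982 + 14386 + 922 = 33290.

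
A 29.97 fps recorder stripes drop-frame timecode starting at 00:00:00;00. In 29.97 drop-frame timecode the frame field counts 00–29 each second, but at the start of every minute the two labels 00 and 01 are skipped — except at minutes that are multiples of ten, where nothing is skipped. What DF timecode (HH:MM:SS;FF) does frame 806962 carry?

07:28:45;20

Ten DF minutes hold 17982 frames, so frame 806962 lies in block 44 (frames 791208–809189) with 15754 frames into that block.
The block's first minute is 1800 frames and the rest 1798 each; 15754 frames reaches minute 8, so 44 × 18 + 8 × 2 = 808 labels have been skipped so far.
Adding those back, label number 806962 + 808 = 807770 at 30 labels/s is 26925 s + 20 f = 7 h 28 min 45 s frame 20, i.e. 07:28:45;20.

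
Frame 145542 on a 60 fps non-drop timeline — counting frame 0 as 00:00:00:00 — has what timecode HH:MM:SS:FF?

145542 ÷ 60 = 2425 full seconds, remainder 42 frames.
2425 s = 0 h 40 min 25 s.
Timecode: 00:40:25:42.

00:40:25:42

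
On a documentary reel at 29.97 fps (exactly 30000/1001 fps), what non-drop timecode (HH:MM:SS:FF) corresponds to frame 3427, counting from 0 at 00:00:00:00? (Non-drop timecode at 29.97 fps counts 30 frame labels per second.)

00:01:54:07

3427 ÷ 30 = 114 full seconds, remainder 7 frames.
114 s = 0 h 1 min 54 s.
Timecode: 00:01:54:07.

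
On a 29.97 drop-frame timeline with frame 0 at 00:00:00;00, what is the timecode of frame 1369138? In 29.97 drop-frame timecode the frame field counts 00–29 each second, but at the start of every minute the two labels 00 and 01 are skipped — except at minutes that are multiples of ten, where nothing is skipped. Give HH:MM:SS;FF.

Each 10-minute DF block holds 10 × 60 × 30 − 9 × 2 = 17982 frames. 1369138 ÷ 17982 → 76 full blocks, remainder 2506.
Within the partial block the first minute is 1800 frames and each further minute 1798, so 1 further minute boundary passed. Total skipped labels = 18 × 76 + 2 × 1 = 1370.
Non-drop label index = 1369138 + 1370 = 1370508; at 30 labels/s that is 12:41:23:18, i.e. DF 12:41:23;18.

12:41:23;18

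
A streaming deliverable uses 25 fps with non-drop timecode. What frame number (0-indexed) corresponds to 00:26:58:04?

40454

Total seconds to the label: (0 × 3600 + 26 × 60 + 58) = 1618.
Frame index = 1618 × 25 + 4 = 40454.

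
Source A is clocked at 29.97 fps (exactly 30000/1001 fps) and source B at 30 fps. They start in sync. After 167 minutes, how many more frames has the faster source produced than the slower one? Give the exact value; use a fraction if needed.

300600/1001 frames

167 min = 10020 s.
A emits 30000/1001 × 10020 = 300600000/1001 frames; B emits 30 × 10020 = 300600.
Difference = 300600/1001 frames (≈ 300.2997); B is ahead of A.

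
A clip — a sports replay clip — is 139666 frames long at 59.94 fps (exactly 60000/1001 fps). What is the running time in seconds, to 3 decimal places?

2330.094 seconds

Running time = 139666 × 1001/60000 = 69902833/30000 s ≈ 2330.094 s.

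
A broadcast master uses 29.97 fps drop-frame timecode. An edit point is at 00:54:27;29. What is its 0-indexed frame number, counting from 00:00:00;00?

97941

Complete 10-minute blocks: 5, each 17982 frames → 89910.
Remaining 4 whole minutes in the current block: 1800 + 3 × 1798 = 7194 frames.
Within the current minute: 27 × 30 + 29 − 2 = 837 (labels ;00/;01 skipped at this minute). Total = 89910 + 7194 + 837 = 97941.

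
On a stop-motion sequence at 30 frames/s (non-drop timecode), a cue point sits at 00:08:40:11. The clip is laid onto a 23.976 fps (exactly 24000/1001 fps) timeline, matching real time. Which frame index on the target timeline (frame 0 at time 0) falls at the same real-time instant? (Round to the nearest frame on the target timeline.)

Source frame index: (0×3600 + 8×60 + 40) × 30 + 11 = 15611.
Real time: 15611 / (30) = 15611/30 s.
Target frame: (15611/30) × (24000/1001) = 12488800/1001 ≈ 12476.324 → 12476.

frame 12476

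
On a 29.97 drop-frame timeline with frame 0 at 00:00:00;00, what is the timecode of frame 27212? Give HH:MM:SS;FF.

Ten DF minutes hold 17982 frames, so frame 27212 lies in block 1 (frames 17982–35963) with 9230 frames into that block.
The block's first minute is 1800 frames and the rest 1798 each; 9230 frames reaches minute 5, so 1 × 18 + 5 × 2 = 28 labels have been skipped so far.
Adding those back, label number 27212 + 28 = 27240 at 30 labels/s is 908 s + 0 f = 0 h 15 min 8 s frame 0, i.e. 00:15:08;00.

00:15:08;00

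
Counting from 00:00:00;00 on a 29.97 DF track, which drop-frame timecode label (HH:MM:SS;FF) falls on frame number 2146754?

Each 10-minute DF block holds 10 × 60 × 30 − 9 × 2 = 17982 frames. 2146754 ÷ 17982 → 119 full blocks, remainder 6896.
Within the partial block the first minute is 1800 frames and each further minute 1798, so 3 further minute boundaries passed. Total skipped labels = 18 × 119 + 2 × 3 = 2148.
Non-drop label index = 2146754 + 2148 = 2148902; at 30 labels/s that is 19:53:50:02, i.e. DF 19:53:50;02.

19:53:50;02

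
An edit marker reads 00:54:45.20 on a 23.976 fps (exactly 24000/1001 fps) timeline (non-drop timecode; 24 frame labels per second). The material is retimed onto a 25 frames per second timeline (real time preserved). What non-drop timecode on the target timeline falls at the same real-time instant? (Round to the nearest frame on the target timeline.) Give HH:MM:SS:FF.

Source frame index: (0×3600 + 54×60 + 45) × 24 + 20 = 78860.
Real time: 78860 / (24000/1001) = 3946943/1200 s.
Target frame: (3946943/1200) × (25) = 3946943/48 ≈ 82227.979 → 82228.
At 25 labels/s: frame 82228 → 00:54:49:03.

00:54:49:03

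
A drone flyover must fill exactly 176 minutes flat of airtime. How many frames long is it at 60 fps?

633600 frames

176 min = 10560 s.
Frames = 10560 × 60 = 633600.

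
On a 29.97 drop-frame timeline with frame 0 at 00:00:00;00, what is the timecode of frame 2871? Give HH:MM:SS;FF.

00:01:35;23

Ten DF minutes hold 17982 frames, so frame 2871 lies in block 0 (frames 0–17981) with 2871 frames into that block.
The block's first minute is 1800 frames and the rest 1798 each; 2871 frames reaches minute 1, so 0 × 18 + 1 × 2 = 2 labels have been skipped so far.
Adding those back, label number 2871 + 2 = 2873 at 30 labels/s is 95 s + 23 f = 0 h 1 min 35 s frame 23, i.e. 00:01:35;23.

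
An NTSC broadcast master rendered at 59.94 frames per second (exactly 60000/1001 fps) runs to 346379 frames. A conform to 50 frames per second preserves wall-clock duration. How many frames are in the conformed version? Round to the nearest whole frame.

288938 frames

Frames at target rate = 346379 × (50) / (60000/1001) = 346725379/1200 ≈ 288937.816.
Nearest whole frame: 288938.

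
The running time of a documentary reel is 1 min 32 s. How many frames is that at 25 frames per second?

1 min 32 s = 92 s.
Frames = 92 × 25 = 2300.

2300 frames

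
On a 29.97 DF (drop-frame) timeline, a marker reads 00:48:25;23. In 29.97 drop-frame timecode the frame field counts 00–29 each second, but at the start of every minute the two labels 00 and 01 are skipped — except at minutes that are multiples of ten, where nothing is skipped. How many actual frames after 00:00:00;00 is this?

87085

As if non-drop at 30 labels/s: (0 × 3600 + 48 × 60 + 25) × 30 + 23 = 87173.
Minute boundaries passed: 48; those not divisible by 10: 48 − 4 = 44; dropped labels = 2 × 44 = 88.
Actual frame index = 87173 − 88 = 87085.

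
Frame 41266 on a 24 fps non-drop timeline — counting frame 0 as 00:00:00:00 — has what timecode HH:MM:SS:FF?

41266 ÷ 24 = 1719 full seconds, remainder 10 frames.
1719 s = 0 h 28 min 39 s.
Timecode: 00:28:39:10.

00:28:39:10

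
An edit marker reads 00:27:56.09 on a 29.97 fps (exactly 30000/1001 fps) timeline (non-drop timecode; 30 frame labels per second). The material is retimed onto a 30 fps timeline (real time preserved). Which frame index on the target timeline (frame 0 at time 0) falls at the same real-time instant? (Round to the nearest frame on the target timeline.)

frame 50339

Source frame index: (0×3600 + 27×60 + 56) × 30 + 9 = 50289.
Real time: 50289 / (30000/1001) = 16779763/10000 s.
Target frame: (16779763/10000) × (30) = 50339289/1000 ≈ 50339.289 → 50339.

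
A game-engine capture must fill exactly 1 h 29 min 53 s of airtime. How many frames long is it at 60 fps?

1 h 29 min 53 s = 5393 s.
Frames = 5393 × 60 = 323580.

323580 frames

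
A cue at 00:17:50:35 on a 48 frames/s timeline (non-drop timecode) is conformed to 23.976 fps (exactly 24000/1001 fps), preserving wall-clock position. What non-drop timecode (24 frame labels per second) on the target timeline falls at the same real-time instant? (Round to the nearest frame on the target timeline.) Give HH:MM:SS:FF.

00:17:49:16

Source frame index: (0×3600 + 17×60 + 50) × 48 + 35 = 51395.
Real time: 51395 / (48) = 51395/48 s.
Target frame: (51395/48) × (24000/1001) = 25697500/1001 ≈ 25671.828 → 25672.
At 24 labels/s: frame 25672 → 00:17:49:16.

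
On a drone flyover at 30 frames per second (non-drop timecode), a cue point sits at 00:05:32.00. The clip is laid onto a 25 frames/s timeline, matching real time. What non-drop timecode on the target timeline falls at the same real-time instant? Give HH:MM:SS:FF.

00:05:32:00

Source frame index: (0×3600 + 5×60 + 32) × 30 + 0 = 9960.
Real time: 9960 / (30) = 332 s.
Target frame: (332) × (25) = 8300.
At 25 labels/s: frame 8300 → 00:05:32:00.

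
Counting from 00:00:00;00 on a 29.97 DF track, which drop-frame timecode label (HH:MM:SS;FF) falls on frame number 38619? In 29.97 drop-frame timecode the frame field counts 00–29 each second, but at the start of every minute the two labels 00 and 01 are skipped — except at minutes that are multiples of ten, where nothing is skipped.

Ten DF minutes hold 17982 frames, so frame 38619 lies in block 2 (frames 35964–53945) with 2655 frames into that block.
The block's first minute is 1800 frames and the rest 1798 each; 2655 frames reaches minute 1, so 2 × 18 + 1 × 2 = 38 labels have been skipped so far.
Adding those back, label number 38619 + 38 = 38657 at 30 labels/s is 1288 s + 17 f = 0 h 21 min 28 s frame 17, i.e. 00:21:28;17.

00:21:28;17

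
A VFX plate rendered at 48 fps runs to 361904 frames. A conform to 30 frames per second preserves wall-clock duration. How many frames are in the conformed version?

226190 frames

Target frames = source frames × (target rate / source rate) = 361904 × (30)/(48) = 361904 × 5/8 = 226190.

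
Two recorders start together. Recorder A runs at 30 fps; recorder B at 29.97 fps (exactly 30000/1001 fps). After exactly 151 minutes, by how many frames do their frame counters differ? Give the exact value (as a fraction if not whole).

271800/1001 frames

151 min = 9060 s.
A emits 30 × 9060 = 271800 frames; B emits 30000/1001 × 9060 = 271800000/1001.
Difference = 271800/1001 frames (≈ 271.5285); B is behind A.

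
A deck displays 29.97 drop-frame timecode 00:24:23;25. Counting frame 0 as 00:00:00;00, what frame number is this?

As if non-drop at 30 labels/s: (0 × 3600 + 24 × 60 + 23) × 30 + 25 = 43915.
Minute boundaries passed: 24; those not divisible by 10: 24 − 2 = 22; dropped labels = 2 × 22 = 44.
Actual frame index = 43915 − 44 = 43871.

43871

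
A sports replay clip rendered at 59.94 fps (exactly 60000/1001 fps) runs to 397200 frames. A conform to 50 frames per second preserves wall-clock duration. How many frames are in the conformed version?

Target frames = source frames × (target rate / source rate) = 397200 × (50)/(60000/1001) = 397200 × 1001/1200 = 331331.

331331 frames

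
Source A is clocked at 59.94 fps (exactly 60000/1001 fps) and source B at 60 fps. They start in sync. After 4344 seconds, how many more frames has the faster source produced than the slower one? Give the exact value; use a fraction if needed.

260640/1001 frames

A emits 60000/1001 × 4344 = 260640000/1001 frames; B emits 60 × 4344 = 260640.
Difference = 260640/1001 frames (≈ 260.3796); B is ahead of A.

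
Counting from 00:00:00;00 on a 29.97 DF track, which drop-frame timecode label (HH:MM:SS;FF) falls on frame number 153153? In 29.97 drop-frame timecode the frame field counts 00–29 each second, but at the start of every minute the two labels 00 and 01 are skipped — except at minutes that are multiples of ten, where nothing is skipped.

01:25:10;07

Each 10-minute DF block holds 10 × 60 × 30 − 9 × 2 = 17982 frames. 153153 ÷ 17982 → 8 full blocks, remainder 9297.
Within the partial block the first minute is 1800 frames and each further minute 1798, so 5 further minute boundaries passed. Total skipped labels = 18 × 8 + 2 × 5 = 154.
Non-drop label index = 153153 + 154 = 153307; at 30 labels/s that is 01:25:10:07, i.e. DF 01:25:10;07.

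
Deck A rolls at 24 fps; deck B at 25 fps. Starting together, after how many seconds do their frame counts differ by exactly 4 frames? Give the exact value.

4 seconds

The gap grows by |25 − 24| = 1 frame per second.
Time for a 4-frame gap: 4 ÷ (1) = 4 s.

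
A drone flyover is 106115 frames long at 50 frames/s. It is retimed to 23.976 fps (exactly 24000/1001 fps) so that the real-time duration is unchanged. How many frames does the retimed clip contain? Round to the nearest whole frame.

Frames at target rate = 106115 × (24000/1001) / (50) = 50935200/1001 ≈ 50884.316.
Nearest whole frame: 50884.

50884 frames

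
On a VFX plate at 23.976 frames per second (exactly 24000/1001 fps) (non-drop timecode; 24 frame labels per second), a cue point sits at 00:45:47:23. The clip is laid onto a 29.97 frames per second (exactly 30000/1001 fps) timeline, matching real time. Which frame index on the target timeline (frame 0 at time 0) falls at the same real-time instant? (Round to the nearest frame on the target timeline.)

Source frame index: (0×3600 + 45×60 + 47) × 24 + 23 = 65951.
Real time: 65951 / (24000/1001) = 66016951/24000 s.
Target frame: (66016951/24000) × (30000/1001) = 329755/4 ≈ 82438.750 → 82439.

frame 82439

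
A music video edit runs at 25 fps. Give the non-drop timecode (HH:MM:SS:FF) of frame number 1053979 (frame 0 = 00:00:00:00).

1053979 ÷ 25 = 42159 full seconds, remainder 4 frames.
42159 s = 11 h 42 min 39 s.
Timecode: 11:42:39:04.

11:42:39:04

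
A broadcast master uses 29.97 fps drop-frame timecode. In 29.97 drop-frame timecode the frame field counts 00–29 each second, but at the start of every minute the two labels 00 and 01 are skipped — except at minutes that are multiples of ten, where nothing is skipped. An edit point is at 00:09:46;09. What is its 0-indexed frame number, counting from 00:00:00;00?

Complete 10-minute blocks: 0, each 17982 frames → 0.
Remaining 9 whole minutes in the current block: 1800 + 8 × 1798 = 16184 frames.
Within the current minute: 46 × 30 + 9 − 2 = 1387 (labels ;00/;01 skipped at this minute). Total = 0 + 16184 + 1387 = 17571.

17571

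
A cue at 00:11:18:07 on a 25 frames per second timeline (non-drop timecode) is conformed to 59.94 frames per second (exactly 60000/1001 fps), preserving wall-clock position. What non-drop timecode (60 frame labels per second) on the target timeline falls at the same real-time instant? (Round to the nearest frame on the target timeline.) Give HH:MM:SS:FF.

Source frame index: (0×3600 + 11×60 + 18) × 25 + 7 = 16957.
Real time: 16957 / (25) = 16957/25 s.
Target frame: (16957/25) × (60000/1001) = 40696800/1001 ≈ 40656.144 → 40656.
At 60 labels/s: frame 40656 → 00:11:17:36.

00:11:17:36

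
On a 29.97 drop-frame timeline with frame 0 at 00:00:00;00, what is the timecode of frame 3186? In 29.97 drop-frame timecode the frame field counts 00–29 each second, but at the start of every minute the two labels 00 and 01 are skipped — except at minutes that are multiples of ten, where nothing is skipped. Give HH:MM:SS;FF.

Ten DF minutes hold 17982 frames, so frame 3186 lies in block 0 (frames 0–17981) with 3186 frames into that block.
The block's first minute is 1800 frames and the rest 1798 each; 3186 frames reaches minute 1, so 0 × 18 + 1 × 2 = 2 labels have been skipped so far.
Adding those back, label number 3186 + 2 = 3188 at 30 labels/s is 106 s + 8 f = 0 h 1 min 46 s frame 8, i.e. 00:01:46;08.

00:01:46;08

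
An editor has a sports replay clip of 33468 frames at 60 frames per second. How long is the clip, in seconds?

557.8 seconds

Running time = 33468 / (60) = 557.8 s.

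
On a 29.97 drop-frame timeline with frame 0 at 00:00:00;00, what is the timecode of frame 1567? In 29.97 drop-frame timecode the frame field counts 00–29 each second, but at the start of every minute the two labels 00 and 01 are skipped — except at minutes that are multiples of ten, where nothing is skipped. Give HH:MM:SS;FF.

Ten DF minutes hold 17982 frames, so frame 1567 lies in block 0 (frames 0–17981) with 1567 frames into that block.
The block's first minute is 1800 frames and the rest 1798 each; 1567 frames reaches minute 0, so 0 × 18 + 0 × 2 = 0 labels have been skipped so far.
Adding those back, label number 1567 + 0 = 1567 at 30 labels/s is 52 s + 7 f = 0 h 0 min 52 s frame 7, i.e. 00:00:52;07.

00:00:52;07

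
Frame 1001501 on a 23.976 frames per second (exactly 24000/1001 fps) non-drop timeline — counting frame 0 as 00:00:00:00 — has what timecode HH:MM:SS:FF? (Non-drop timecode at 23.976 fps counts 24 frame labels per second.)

1001501 ÷ 24 = 41729 full seconds, remainder 5 frames.
41729 s = 11 h 35 min 29 s.
Timecode: 11:35:29:05.

11:35:29:05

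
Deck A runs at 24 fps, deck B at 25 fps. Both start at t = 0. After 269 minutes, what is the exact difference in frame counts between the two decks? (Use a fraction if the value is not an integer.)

16140 frames

269 min = 16140 s.
A emits 24 × 16140 = 387360 frames; B emits 25 × 16140 = 403500.
Difference = 16140 frames; B is ahead of A.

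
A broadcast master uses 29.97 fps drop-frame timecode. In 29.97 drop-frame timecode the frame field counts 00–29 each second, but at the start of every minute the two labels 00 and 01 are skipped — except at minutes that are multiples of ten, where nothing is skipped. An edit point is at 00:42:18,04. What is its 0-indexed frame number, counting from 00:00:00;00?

Complete 10-minute blocks: 4, each 17982 frames → 71928.
Remaining 2 whole minutes in the current block: 1800 + 1 × 1798 = 3598 frames.
Within the current minute: 18 × 30 + 4 − 2 = 542 (labels ;00/;01 skipped at this minute). Total = 71928 + 3598 + 542 = 76068.

76068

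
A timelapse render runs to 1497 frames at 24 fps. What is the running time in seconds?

62.375 seconds

Running time = 1497 / (24) = 62.375 s.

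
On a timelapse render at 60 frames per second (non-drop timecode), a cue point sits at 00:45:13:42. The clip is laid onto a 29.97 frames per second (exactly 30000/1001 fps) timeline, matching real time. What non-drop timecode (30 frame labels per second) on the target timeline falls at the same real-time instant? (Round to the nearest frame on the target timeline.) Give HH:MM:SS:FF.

Source frame index: (0×3600 + 45×60 + 13) × 60 + 42 = 162822.
Real time: 162822 / (60) = 27137/10 s.
Target frame: (27137/10) × (30000/1001) = 7401000/91 ≈ 81329.670 → 81330.
At 30 labels/s: frame 81330 → 00:45:11:00.

00:45:11:00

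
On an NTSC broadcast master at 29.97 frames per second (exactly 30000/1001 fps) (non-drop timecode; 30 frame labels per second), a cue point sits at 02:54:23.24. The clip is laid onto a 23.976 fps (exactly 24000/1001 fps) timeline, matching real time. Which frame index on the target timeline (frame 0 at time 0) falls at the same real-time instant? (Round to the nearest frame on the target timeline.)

frame 251131

Source frame index: (2×3600 + 54×60 + 23) × 30 + 24 = 313914.
Real time: 313914 / (30000/1001) = 52371319/5000 s.
Target frame: (52371319/5000) × (24000/1001) = 1255656/5 ≈ 251131.200 → 251131.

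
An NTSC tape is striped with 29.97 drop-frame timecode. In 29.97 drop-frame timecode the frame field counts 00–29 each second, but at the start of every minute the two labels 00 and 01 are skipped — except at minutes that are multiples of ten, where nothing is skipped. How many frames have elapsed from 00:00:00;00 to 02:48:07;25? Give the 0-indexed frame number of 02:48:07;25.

302331

Complete 10-minute blocks: 16, each 17982 frames → 287712.
Remaining 8 whole minutes in the current block: 1800 + 7 × 1798 = 14386 frames.
Within the current minute: 7 × 30 + 25 − 2 = 233 (labels ;00/;01 skipped at this minute). Total = 287712 + 14386 + 233 = 302331.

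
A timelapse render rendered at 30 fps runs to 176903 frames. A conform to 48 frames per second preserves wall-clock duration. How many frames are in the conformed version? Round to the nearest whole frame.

283045 frames

Frames at target rate = 176903 × (48) / (30) = 1415224/5 ≈ 283044.800.
Nearest whole frame: 283045.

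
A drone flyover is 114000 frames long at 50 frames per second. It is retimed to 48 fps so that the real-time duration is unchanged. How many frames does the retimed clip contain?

Target frames = source frames × (target rate / source rate) = 114000 × (48)/(50) = 114000 × 24/25 = 109440.

109440 frames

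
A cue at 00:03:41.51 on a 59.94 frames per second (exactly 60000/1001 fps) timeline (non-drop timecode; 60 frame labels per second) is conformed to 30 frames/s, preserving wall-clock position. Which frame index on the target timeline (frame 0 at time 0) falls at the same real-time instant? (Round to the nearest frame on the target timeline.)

Source frame index: (0×3600 + 3×60 + 41) × 60 + 51 = 13311.
Real time: 13311 / (60000/1001) = 4441437/20000 s.
Target frame: (4441437/20000) × (30) = 13324311/2000 ≈ 6662.155 → 6662.

frame 6662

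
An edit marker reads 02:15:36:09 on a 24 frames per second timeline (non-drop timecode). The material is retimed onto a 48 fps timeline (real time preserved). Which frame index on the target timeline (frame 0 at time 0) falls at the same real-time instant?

frame 390546

Source frame index: (2×3600 + 15×60 + 36) × 24 + 9 = 195273.
Real time: 195273 / (24) = 65091/8 s.
Target frame: (65091/8) × (48) = 390546.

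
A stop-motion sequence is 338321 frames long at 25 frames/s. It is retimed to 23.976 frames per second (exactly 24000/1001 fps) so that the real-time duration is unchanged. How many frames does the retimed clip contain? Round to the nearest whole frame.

324464 frames

Frames at target rate = 338321 × (24000/1001) / (25) = 324788160/1001 ≈ 324463.696.
Nearest whole frame: 324464.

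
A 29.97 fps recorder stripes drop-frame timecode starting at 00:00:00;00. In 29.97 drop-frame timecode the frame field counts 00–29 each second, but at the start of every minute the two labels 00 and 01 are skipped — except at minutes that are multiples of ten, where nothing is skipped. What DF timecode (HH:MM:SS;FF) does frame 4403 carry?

Ten DF minutes hold 17982 frames, so frame 4403 lies in block 0 (frames 0–17981) with 4403 frames into that block.
The block's first minute is 1800 frames and the rest 1798 each; 4403 frames reaches minute 2, so 0 × 18 + 2 × 2 = 4 labels have been skipped so far.
Adding those back, label number 4403 + 4 = 4407 at 30 labels/s is 146 s + 27 f = 0 h 2 min 26 s frame 27, i.e. 00:02:26;27.

00:02:26;27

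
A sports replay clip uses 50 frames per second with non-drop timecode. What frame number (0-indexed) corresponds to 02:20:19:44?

frame 420994

Total seconds to the label: (2 × 3600 + 20 × 60 + 19) = 8419.
Frame index = 8419 × 50 + 44 = 420994.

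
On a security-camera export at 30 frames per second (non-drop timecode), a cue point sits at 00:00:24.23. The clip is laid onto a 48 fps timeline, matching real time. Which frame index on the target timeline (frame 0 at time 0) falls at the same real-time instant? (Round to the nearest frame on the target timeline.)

Source frame index: (0×3600 + 0×60 + 24) × 30 + 23 = 743.
Real time: 743 / (30) = 743/30 s.
Target frame: (743/30) × (48) = 5944/5 ≈ 1188.800 → 1189.

frame 1189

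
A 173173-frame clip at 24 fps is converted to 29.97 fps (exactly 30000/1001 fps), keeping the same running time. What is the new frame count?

216250 frames

Target frames = source frames × (target rate / source rate) = 173173 × (30000/1001)/(24) = 173173 × 1250/1001 = 216250.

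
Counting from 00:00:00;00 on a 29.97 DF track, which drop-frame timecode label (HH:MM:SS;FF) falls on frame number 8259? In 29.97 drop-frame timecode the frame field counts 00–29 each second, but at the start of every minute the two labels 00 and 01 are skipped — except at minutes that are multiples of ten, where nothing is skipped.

Ten DF minutes hold 17982 frames, so frame 8259 lies in block 0 (frames 0–17981) with 8259 frames into that block.
The block's first minute is 1800 frames and the rest 1798 each; 8259 frames reaches minute 4, so 0 × 18 + 4 × 2 = 8 labels have been skipped so far.
Adding those back, label number 8259 + 8 = 8267 at 30 labels/s is 275 s + 17 f = 0 h 4 min 35 s frame 17, i.e. 00:04:35;17.

00:04:35;17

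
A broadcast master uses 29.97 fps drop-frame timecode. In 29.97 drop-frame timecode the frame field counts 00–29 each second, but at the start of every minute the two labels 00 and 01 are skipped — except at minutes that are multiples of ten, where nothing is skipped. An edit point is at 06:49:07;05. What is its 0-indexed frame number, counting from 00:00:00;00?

735677

Complete 10-minute blocks: 40, each 17982 frames → 719280.
Remaining 9 whole minutes in the current block: 1800 + 8 × 1798 = 16184 frames.
Within the current minute: 7 × 30 + 5 − 2 = 213 (labels ;00/;01 skipped at this minute). Total = 719280 + 16184 + 213 = 735677.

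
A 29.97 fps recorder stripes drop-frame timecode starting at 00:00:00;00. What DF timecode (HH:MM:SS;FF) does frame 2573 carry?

00:01:25;25

Each 10-minute DF block holds 10 × 60 × 30 − 9 × 2 = 17982 frames. 2573 ÷ 17982 → 0 full blocks, remainder 2573.
Within the partial block the first minute is 1800 frames and each further minute 1798, so 1 further minute boundary passed. Total skipped labels = 18 × 0 + 2 × 1 = 2.
Non-drop label index = 2573 + 2 = 2575; at 30 labels/s that is 00:01:25:25, i.e. DF 00:01:25;25.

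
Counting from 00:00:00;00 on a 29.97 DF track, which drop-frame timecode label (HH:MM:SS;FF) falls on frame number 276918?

02:33:59;24

Ten DF minutes hold 17982 frames, so frame 276918 lies in block 15 (frames 269730–287711) with 7188 frames into that block.
The block's first minute is 1800 frames and the rest 1798 each; 7188 frames reaches minute 3, so 15 × 18 + 3 × 2 = 276 labels have been skipped so far.
Adding those back, label number 276918 + 276 = 277194 at 30 labels/s is 9239 s + 24 f = 2 h 33 min 59 s frame 24, i.e. 02:33:59;24.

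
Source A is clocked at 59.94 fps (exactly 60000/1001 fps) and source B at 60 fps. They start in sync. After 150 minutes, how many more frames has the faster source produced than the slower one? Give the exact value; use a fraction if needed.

540000/1001 frames

150 min = 9000 s.
A emits 60000/1001 × 9000 = 540000000/1001 frames; B emits 60 × 9000 = 540000.
Difference = 540000/1001 frames (≈ 539.4605); B is ahead of A.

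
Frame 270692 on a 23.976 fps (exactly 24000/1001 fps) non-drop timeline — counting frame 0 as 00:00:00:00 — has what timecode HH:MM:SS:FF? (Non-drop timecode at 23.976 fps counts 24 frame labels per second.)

03:07:58:20

270692 ÷ 24 = 11278 full seconds, remainder 20 frames.
11278 s = 3 h 7 min 58 s.
Timecode: 03:07:58:20.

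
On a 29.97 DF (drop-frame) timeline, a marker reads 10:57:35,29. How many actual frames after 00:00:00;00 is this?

1182495

As if non-drop at 30 labels/s: (10 × 3600 + 57 × 60 + 35) × 30 + 29 = 1183679.
Minute boundaries passed: 657; those not divisible by 10: 657 − 65 = 592; dropped labels = 2 × 592 = 1184.
Actual frame index = 1183679 − 1184 = 1182495.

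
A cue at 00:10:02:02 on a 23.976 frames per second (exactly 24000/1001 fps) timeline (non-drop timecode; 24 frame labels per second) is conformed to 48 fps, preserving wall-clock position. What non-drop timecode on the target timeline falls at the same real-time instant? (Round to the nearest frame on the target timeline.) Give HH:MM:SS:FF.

00:10:02:33

Source frame index: (0×3600 + 10×60 + 2) × 24 + 2 = 14450.
Real time: 14450 / (24000/1001) = 289289/480 s.
Target frame: (289289/480) × (48) = 289289/10 ≈ 28928.900 → 28929.
At 48 labels/s: frame 28929 → 00:10:02:33.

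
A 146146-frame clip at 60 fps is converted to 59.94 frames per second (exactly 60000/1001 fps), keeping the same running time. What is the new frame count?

Target frames = source frames × (target rate / source rate) = 146146 × (60000/1001)/(60) = 146146 × 1000/1001 = 146000.

146000 frames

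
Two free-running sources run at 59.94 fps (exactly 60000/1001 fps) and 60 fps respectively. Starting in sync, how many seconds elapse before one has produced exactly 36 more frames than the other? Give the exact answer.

The gap grows by |60 − 60000/1001| = 60/1001 frames per second.
Time for a 36-frame gap: 36 ÷ (60/1001) = 600.6 s.

600.6 seconds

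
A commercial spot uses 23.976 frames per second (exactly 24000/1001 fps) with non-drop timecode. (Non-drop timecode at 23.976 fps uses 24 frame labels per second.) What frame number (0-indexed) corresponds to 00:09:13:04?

Total seconds to the label: (0 × 3600 + 9 × 60 + 13) = 553.
Frame index = 553 × 24 + 4 = 13276.

13276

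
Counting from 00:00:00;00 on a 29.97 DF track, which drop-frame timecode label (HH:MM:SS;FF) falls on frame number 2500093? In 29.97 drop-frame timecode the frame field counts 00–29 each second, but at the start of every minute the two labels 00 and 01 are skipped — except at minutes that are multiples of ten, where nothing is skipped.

23:10:19;25

Each 10-minute DF block holds 10 × 60 × 30 − 9 × 2 = 17982 frames. 2500093 ÷ 17982 → 139 full blocks, remainder 595.
Within the partial block the first minute is 1800 frames and each further minute 1798, so 0 further minute boundaries passed. Total skipped labels = 18 × 139 + 2 × 0 = 2502.
Non-drop label index = 2500093 + 2502 = 2502595; at 30 labels/s that is 23:10:19:25, i.e. DF 23:10:19;25.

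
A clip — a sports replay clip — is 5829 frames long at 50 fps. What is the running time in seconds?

116.58 seconds

Running time = 5829 / (50) = 116.58 s.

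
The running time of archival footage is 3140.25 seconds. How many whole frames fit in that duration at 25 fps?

Frames = 3140.25 × 25 = 314025/4 ≈ 78506.2500.
Complete frames: 78506.

78506 frames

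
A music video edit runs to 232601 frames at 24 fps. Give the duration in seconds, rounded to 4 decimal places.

9691.7083 seconds

Running time = 232601 × 1/24 = 232601/24 s ≈ 9691.7083 s.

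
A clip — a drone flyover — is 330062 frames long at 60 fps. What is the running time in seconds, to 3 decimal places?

5501.033 seconds

Running time = 330062 × 1/60 = 165031/30 s ≈ 5501.033 s.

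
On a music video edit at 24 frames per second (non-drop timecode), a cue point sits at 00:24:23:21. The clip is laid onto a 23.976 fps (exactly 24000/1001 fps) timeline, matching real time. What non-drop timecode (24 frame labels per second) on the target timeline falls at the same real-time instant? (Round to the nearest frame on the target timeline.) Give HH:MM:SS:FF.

00:24:22:10

Source frame index: (0×3600 + 24×60 + 23) × 24 + 21 = 35133.
Real time: 35133 / (24) = 11711/8 s.
Target frame: (11711/8) × (24000/1001) = 5019000/143 ≈ 35097.902 → 35098.
At 24 labels/s: frame 35098 → 00:24:22:10.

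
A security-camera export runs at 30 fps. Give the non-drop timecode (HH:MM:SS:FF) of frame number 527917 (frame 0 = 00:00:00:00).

527917 ÷ 30 = 17597 full seconds, remainder 7 frames.
17597 s = 4 h 53 min 17 s.
Timecode: 04:53:17:07.

04:53:17:07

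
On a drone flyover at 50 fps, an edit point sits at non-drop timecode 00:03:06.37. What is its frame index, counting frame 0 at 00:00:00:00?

Total seconds to the label: (0 × 3600 + 3 × 60 + 6) = 186.
Frame index = 186 × 50 + 37 = 9337.

9337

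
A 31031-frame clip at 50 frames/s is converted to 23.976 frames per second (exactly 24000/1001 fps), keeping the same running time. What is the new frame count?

14880 frames

Target frames = source frames × (target rate / source rate) = 31031 × (24000/1001)/(50) = 31031 × 480/1001 = 14880.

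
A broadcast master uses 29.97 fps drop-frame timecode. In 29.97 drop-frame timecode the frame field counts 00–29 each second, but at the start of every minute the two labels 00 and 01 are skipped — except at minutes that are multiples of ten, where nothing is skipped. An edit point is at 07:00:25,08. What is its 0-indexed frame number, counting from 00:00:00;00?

Complete 10-minute blocks: 42, each 17982 frames → 755244.
Remaining 0 whole minutes in the current block: 0 frames.
Within the current minute: 25 × 30 + 8 = 758. Total = 755244 + 0 + 758 = 756002.

756002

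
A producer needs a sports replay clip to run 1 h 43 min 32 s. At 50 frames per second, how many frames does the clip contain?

1 h 43 min 32 s = 6212 s.
Frames = 6212 × 50 = 310600.

310600 frames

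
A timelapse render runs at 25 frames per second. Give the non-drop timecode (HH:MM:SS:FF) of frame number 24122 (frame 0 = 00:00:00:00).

00:16:04:22

24122 ÷ 25 = 964 full seconds, remainder 22 frames.
964 s = 0 h 16 min 4 s.
Timecode: 00:16:04:22.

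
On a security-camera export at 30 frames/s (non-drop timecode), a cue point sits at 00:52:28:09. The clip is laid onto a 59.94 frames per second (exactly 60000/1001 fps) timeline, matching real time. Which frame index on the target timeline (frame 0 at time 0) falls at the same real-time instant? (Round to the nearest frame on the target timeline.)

frame 188709

Source frame index: (0×3600 + 52×60 + 28) × 30 + 9 = 94449.
Real time: 94449 / (30) = 31483/10 s.
Target frame: (31483/10) × (60000/1001) = 188898000/1001 ≈ 188709.291 → 188709.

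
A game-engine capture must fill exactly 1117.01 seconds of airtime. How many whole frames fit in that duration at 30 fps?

Frames = 1117.01 × 30 = 335103/10 ≈ 33510.3000.
Complete frames: 33510.

33510 frames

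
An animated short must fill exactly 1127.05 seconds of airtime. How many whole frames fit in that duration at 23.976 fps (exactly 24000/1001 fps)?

Frames = 1127.05 × 24000/1001 = 27049200/1001 ≈ 27022.1778.
Complete frames: 27022.

27022 frames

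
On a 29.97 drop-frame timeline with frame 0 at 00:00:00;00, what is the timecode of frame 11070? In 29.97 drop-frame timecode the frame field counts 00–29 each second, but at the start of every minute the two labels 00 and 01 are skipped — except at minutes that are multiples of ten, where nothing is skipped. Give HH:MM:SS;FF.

00:06:09;12

Ten DF minutes hold 17982 frames, so frame 11070 lies in block 0 (frames 0–17981) with 11070 frames into that block.
The block's first minute is 1800 frames and the rest 1798 each; 11070 frames reaches minute 6, so 0 × 18 + 6 × 2 = 12 labels have been skipped so far.
Adding those back, label number 11070 + 12 = 11082 at 30 labels/s is 369 s + 12 f = 0 h 6 min 9 s frame 12, i.e. 00:06:09;12.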